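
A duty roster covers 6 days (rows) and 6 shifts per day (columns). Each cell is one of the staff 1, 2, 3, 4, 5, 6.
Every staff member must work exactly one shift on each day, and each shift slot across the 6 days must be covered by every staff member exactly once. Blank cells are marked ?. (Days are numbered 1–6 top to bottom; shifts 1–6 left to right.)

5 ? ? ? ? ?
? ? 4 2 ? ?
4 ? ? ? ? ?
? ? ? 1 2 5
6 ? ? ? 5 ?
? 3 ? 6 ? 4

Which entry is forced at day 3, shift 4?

5

Day 4, shift 1: day 4 has {1, 2, 5} and shift 1 has {4, 5, 6}, leaving only 3.
Day 2, shift 1: day 2 has {2, 4} and shift 1 has {3, 4, 5, 6}, leaving only 1.
Day 4, shift 3: day 4 has {1, 2, 3, 5} and shift 3 has {4}, leaving only 6.
Day 4, shift 2: day 4 has {1, 2, 3, 5, 6} and shift 2 has {3}, leaving only 4.
Day 6, shift 1: day 6 has {3, 4, 6} and shift 1 has {1, 3, 4, 5, 6}, leaving only 2.
Day 6, shift 5: day 6 has {2, 3, 4, 6} and shift 5 has {2, 5}, leaving only 1.
Day 6, shift 3: day 6 has {1, 2, 3, 4, 6} and shift 3 has {4, 6}, leaving only 5.
Day 3, shift 4 is narrowed to {3, 5}.
If it were 3, then day 5, shift 4 would be left with no valid symbol.
So day 3, shift 4 must be 5.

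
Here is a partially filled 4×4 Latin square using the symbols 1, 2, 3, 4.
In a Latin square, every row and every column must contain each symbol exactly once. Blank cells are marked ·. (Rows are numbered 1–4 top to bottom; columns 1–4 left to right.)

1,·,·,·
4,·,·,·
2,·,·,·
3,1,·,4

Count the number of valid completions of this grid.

4

Row 1, column 2: eliminating its row and column leaves {2, 3, 4}.
Row 1, column 3: eliminating its row and column leaves {2, 3, 4}.
Row 1, column 4: eliminating its row and column leaves {2, 3}.
Row 2, column 2: eliminating its row and column leaves {2, 3}.
Row 2, column 3: eliminating its row and column leaves {1, 2, 3}.
Row 2, column 4: eliminating its row and column leaves {1, 2, 3}.
Row 3, column 2: eliminating its row and column leaves {3, 4}.
Row 3, column 3: eliminating its row and column leaves {1, 3, 4}.
Row 3, column 4: eliminating its row and column leaves {1, 3}.
Row 4, column 3: eliminating its row and column leaves {2}.
Enumerating the assignments across these blanks that avoid any row or column repeat gives 4 completions.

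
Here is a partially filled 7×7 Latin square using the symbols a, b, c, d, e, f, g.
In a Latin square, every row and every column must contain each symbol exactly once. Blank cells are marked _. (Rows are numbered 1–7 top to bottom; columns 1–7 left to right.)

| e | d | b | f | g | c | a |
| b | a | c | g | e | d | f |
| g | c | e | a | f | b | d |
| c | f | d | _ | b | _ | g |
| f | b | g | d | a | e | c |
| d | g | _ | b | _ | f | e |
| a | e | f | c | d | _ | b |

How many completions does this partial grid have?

Row 4, column 4: eliminating its row and column leaves {e}.
Row 4, column 6: eliminating its row and column leaves {a}.
Row 6, column 3: eliminating its row and column leaves {a}.
Row 6, column 5: eliminating its row and column leaves {c}.
Row 7, column 6: eliminating its row and column leaves {g}.
Only one assignment across all blanks avoids any row or column repeat, giving 1 completion.

1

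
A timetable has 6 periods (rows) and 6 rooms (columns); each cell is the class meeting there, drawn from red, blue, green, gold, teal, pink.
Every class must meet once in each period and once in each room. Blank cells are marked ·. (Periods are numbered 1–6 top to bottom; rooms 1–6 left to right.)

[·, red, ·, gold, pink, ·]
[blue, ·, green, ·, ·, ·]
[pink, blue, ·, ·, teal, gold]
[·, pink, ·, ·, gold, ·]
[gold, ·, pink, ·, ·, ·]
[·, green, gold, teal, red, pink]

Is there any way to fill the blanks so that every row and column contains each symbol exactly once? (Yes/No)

Period 2, room 5: period 2 together with room 5 already contain {red, blue, green, gold, teal, pink} — every symbol — so nothing can go there. The grid has no valid completion.

No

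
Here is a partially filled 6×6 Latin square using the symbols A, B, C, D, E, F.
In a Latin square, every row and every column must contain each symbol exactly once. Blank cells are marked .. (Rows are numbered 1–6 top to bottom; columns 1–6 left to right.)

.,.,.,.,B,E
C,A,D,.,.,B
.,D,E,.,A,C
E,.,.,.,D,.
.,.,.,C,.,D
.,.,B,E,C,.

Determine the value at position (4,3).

Row 2, column 4: row 2 has {A, B, C, D} and column 4 has {C, E}, leaving only F.
Row 2, column 5: row 2 has {A, B, C, D, F} and column 5 has {A, B, C, D}, leaving only E.
Row 3, column 4: row 3 has {A, C, D, E} and column 4 has {C, E, F}, leaving only B.
Row 3, column 1: row 3 has {A, B, C, D, E} and column 1 has {C, E}, leaving only F.
Row 4, column 4: row 4 has {D, E} and column 4 has {B, C, E, F}, leaving only A.
Row 1, column 4: row 1 has {B, E} and column 4 has {A, B, C, E, F}, leaving only D.
Row 1, column 1: row 1 has {B, D, E} and column 1 has {C, E, F}, leaving only A.
Row 4, column 6: row 4 has {A, D, E} and column 6 has {B, C, D, E}, leaving only F.
Row 4 already has {A, D, E, F} and column 3 already has {B, D, E}, so row 4, column 3 must be C.

C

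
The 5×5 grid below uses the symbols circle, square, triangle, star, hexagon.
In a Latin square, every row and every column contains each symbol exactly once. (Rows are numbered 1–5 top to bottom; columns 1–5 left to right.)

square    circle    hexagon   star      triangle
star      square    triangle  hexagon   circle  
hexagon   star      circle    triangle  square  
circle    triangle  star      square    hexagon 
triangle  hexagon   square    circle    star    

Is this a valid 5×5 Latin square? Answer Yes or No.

Yes

Each row is a permutation of the 5 symbols, and so is each column.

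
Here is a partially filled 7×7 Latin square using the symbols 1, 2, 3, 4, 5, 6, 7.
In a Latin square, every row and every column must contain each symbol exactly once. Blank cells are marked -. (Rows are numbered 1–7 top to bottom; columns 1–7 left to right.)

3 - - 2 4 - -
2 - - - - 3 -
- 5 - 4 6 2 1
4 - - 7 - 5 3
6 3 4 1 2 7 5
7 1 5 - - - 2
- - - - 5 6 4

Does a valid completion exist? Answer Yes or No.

No

Row 3, column 1: row 3 together with column 1 already contain {1, 2, 3, 4, 5, 6, 7} — every symbol — so nothing can go there. The grid has no valid completion.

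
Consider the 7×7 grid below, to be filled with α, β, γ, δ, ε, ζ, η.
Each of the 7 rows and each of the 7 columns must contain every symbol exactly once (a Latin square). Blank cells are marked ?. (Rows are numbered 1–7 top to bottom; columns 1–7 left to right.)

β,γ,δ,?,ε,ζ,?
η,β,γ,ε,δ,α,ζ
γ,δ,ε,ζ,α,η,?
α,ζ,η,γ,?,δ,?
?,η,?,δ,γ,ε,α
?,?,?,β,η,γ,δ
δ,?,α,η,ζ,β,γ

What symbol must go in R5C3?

β

Row 1, column 4: row 1 has {β, γ, δ, ε, ζ} and column 4 has {β, γ, δ, ε, ζ, η}, leaving only α.
Row 1, column 7: row 1 has {α, β, γ, δ, ε, ζ} and column 7 has {α, γ, δ, ζ}, leaving only η.
Row 3, column 7: row 3 has {α, γ, δ, ε, ζ, η} and column 7 has {α, γ, δ, ζ, η}, leaving only β.
Row 4, column 5: row 4 has {α, γ, δ, ζ, η} and column 5 has {α, γ, δ, ε, ζ, η}, leaving only β.
Row 4, column 7: row 4 has {α, β, γ, δ, ζ, η} and column 7 has {α, β, γ, δ, ζ, η}, leaving only ε.
Row 5, column 1: row 5 has {α, γ, δ, ε, η} and column 1 has {α, β, γ, δ, η}, leaving only ζ.
Row 5 already has {α, γ, δ, ε, ζ, η} and column 3 already has {α, γ, δ, ε, η}, so row 5, column 3 must be β.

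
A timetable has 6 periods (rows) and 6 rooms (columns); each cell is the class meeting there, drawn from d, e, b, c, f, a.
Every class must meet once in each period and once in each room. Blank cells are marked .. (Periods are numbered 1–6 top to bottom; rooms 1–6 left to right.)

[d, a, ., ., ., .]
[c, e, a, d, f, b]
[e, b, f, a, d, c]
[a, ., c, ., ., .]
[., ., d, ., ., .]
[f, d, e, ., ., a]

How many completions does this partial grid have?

Period 1, room 3: eliminating its period and room leaves {b}.
Period 1, room 4: eliminating its period and room leaves {e, b, c, f}.
Period 1, room 5: eliminating its period and room leaves {e, b, c}.
Period 1, room 6: eliminating its period and room leaves {e, f}.
Period 4, room 2: eliminating its period and room leaves {f}.
Period 4, room 4: eliminating its period and room leaves {e, b, f}.
Period 4, room 5: eliminating its period and room leaves {e, b}.
Period 4, room 6: eliminating its period and room leaves {d, e, f}.
Period 5, room 1: eliminating its period and room leaves {b}.
Period 5, room 2: eliminating its period and room leaves {c, f}.
Period 5, room 4: eliminating its period and room leaves {e, b, c, f}.
Period 5, room 5: eliminating its period and room leaves {e, b, c, a}.
Period 5, room 6: eliminating its period and room leaves {e, f}.
Period 6, room 4: eliminating its period and room leaves {b, c}.
Period 6, room 5: eliminating its period and room leaves {b, c}.
Enumerating the assignments across these blanks that avoid any period or room repeat gives 3 completions.

3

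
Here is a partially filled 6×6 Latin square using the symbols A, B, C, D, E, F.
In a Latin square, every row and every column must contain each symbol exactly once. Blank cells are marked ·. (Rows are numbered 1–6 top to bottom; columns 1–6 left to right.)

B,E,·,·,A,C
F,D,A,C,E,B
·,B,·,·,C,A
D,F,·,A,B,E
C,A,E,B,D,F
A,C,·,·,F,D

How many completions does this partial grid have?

Row 1, column 3: eliminating its row and column leaves {D, F}.
Row 1, column 4: eliminating its row and column leaves {D, F}.
Row 3, column 1: eliminating its row and column leaves {E}.
Row 3, column 3: eliminating its row and column leaves {D, F}.
Row 3, column 4: eliminating its row and column leaves {D, E, F}.
Row 4, column 3: eliminating its row and column leaves {C}.
Row 6, column 3: eliminating its row and column leaves {B}.
Row 6, column 4: eliminating its row and column leaves {E}.
Enumerating the assignments across these blanks that avoid any row or column repeat gives 2 completions.

2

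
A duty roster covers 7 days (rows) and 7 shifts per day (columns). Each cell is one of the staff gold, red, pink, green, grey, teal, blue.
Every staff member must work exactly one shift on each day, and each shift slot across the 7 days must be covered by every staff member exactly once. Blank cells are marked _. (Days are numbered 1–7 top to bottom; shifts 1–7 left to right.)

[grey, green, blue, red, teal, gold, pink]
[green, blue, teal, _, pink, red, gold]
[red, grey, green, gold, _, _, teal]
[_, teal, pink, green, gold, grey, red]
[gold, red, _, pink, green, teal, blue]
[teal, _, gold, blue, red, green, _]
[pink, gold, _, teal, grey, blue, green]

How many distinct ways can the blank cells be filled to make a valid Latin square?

Day 2, shift 4: eliminating its day and shift leaves {grey}.
Day 3, shift 5: eliminating its day and shift leaves {blue}.
Day 3, shift 6: eliminating its day and shift leaves {pink}.
Day 4, shift 1: eliminating its day and shift leaves {blue}.
Day 5, shift 3: eliminating its day and shift leaves {grey}.
Day 6, shift 2: eliminating its day and shift leaves {pink}.
Day 6, shift 7: eliminating its day and shift leaves {grey}.
Day 7, shift 3: eliminating its day and shift leaves {red}.
Only one assignment across all blanks avoids any day or shift repeat, giving 1 completion.

1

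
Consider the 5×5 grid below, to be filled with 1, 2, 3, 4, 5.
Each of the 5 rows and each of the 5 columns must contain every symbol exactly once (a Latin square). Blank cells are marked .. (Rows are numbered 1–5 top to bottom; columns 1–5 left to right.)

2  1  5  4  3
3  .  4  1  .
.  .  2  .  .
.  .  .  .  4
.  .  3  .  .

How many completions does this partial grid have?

3

Row 2, column 2: eliminating its row and column leaves {2, 5}.
Row 2, column 5: eliminating its row and column leaves {2, 5}.
Row 3, column 1: eliminating its row and column leaves {1, 4, 5}.
Row 3, column 2: eliminating its row and column leaves {3, 4, 5}.
Row 3, column 4: eliminating its row and column leaves {3, 5}.
Row 3, column 5: eliminating its row and column leaves {1, 5}.
Row 4, column 1: eliminating its row and column leaves {1, 5}.
Row 4, column 2: eliminating its row and column leaves {2, 3, 5}.
Row 4, column 3: eliminating its row and column leaves {1}.
Row 4, column 4: eliminating its row and column leaves {2, 3, 5}.
Row 5, column 1: eliminating its row and column leaves {1, 4, 5}.
Row 5, column 2: eliminating its row and column leaves {2, 4, 5}.
Row 5, column 4: eliminating its row and column leaves {2, 5}.
Row 5, column 5: eliminating its row and column leaves {1, 2, 5}.
Enumerating the assignments across these blanks that avoid any row or column repeat gives 3 completions.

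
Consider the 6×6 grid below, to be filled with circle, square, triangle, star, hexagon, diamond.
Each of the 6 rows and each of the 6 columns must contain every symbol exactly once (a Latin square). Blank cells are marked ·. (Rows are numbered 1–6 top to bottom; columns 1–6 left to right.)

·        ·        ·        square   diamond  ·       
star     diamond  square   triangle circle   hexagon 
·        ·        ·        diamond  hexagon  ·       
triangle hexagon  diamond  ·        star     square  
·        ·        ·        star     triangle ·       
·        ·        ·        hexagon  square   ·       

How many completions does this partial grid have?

24

Row 1, column 1: eliminating its row and column leaves {circle, hexagon}.
Row 1, column 2: eliminating its row and column leaves {circle, triangle, star}.
Row 1, column 3: eliminating its row and column leaves {circle, triangle, star, hexagon}.
Row 1, column 6: eliminating its row and column leaves {circle, triangle, star}.
Row 3, column 1: eliminating its row and column leaves {circle, square}.
Row 3, column 2: eliminating its row and column leaves {circle, square, triangle, star}.
Row 3, column 3: eliminating its row and column leaves {circle, triangle, star}.
Row 3, column 6: eliminating its row and column leaves {circle, triangle, star}.
Row 4, column 4: eliminating its row and column leaves {circle}.
Row 5, column 1: eliminating its row and column leaves {circle, square, hexagon, diamond}.
Row 5, column 2: eliminating its row and column leaves {circle, square}.
Row 5, column 3: eliminating its row and column leaves {circle, hexagon}.
Row 5, column 6: eliminating its row and column leaves {circle, diamond}.
Row 6, column 1: eliminating its row and column leaves {circle, diamond}.
Row 6, column 2: eliminating its row and column leaves {circle, triangle, star}.
Row 6, column 3: eliminating its row and column leaves {circle, triangle, star}.
Row 6, column 6: eliminating its row and column leaves {circle, triangle, star, diamond}.
Enumerating the assignments across these blanks that avoid any row or column repeat gives 24 completions.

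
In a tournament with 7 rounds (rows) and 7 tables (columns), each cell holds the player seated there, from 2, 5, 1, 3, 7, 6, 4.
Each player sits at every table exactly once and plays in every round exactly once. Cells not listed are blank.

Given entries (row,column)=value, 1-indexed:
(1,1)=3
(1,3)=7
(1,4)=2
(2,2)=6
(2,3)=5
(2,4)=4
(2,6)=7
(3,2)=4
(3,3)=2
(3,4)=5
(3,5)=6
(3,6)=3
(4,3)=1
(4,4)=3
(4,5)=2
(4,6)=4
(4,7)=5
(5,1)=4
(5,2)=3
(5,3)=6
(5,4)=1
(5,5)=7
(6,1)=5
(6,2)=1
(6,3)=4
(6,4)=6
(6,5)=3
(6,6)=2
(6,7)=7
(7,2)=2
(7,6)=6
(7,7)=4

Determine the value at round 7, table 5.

5

Round 1, table 2: round 1 has {2, 3, 7} and table 2 has {2, 1, 3, 6, 4}, leaving only 5.
Round 1, table 6: round 1 has {2, 5, 3, 7} and table 6 has {2, 3, 7, 6, 4}, leaving only 1.
Round 1, table 5: round 1 has {2, 5, 1, 3, 7} and table 5 has {2, 3, 7, 6}, leaving only 4.
Round 1, table 7: round 1 has {2, 5, 1, 3, 7, 4} and table 7 has {5, 7, 4}, leaving only 6.
Round 2, table 5: round 2 has {5, 7, 6, 4} and table 5 has {2, 3, 7, 6, 4}, leaving only 1.
Round 7 already has {2, 6, 4} and table 5 already has {2, 1, 3, 7, 6, 4}, so round 7, table 5 must be 5.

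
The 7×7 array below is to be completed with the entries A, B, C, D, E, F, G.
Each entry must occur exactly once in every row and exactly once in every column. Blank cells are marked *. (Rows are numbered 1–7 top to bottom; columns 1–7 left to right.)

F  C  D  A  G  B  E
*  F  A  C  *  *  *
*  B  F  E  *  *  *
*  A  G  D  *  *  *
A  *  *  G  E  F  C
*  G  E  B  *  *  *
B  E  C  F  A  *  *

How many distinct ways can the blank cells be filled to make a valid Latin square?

8

Row 2, column 1: eliminating its row and column leaves {D, E, G}.
Row 2, column 5: eliminating its row and column leaves {B, D}.
Row 2, column 6: eliminating its row and column leaves {D, E, G}.
Row 2, column 7: eliminating its row and column leaves {B, D, G}.
Row 3, column 1: eliminating its row and column leaves {C, D, G}.
Row 3, column 5: eliminating its row and column leaves {C, D}.
Row 3, column 6: eliminating its row and column leaves {A, C, D, G}.
Row 3, column 7: eliminating its row and column leaves {A, D, G}.
Row 4, column 1: eliminating its row and column leaves {C, E}.
Row 4, column 5: eliminating its row and column leaves {B, C, F}.
Row 4, column 6: eliminating its row and column leaves {C, E}.
Row 4, column 7: eliminating its row and column leaves {B, F}.
Row 5, column 2: eliminating its row and column leaves {D}.
Row 5, column 3: eliminating its row and column leaves {B}.
Row 6, column 1: eliminating its row and column leaves {C, D}.
Row 6, column 5: eliminating its row and column leaves {C, D, F}.
Row 6, column 6: eliminating its row and column leaves {A, C, D}.
Row 6, column 7: eliminating its row and column leaves {A, D, F}.
Row 7, column 6: eliminating its row and column leaves {D, G}.
Row 7, column 7: eliminating its row and column leaves {D, G}.
Enumerating the assignments across these blanks that avoid any row or column repeat gives 8 completions.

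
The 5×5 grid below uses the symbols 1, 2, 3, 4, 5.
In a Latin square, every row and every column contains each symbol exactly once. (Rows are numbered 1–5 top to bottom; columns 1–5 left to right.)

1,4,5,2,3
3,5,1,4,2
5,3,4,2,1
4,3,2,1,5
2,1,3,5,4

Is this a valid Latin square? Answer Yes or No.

No

Every row is a permutation, but column 2 contains 3 twice (at rows 3 and 4).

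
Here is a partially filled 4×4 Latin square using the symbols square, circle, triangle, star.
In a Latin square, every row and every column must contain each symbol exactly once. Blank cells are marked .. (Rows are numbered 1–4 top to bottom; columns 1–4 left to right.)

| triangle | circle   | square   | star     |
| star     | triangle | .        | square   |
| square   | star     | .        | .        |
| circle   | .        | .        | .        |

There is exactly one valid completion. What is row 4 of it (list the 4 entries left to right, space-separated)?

circle square star triangle

Row 4, column 2: row 4 has {circle} and column 2 has {circle, triangle, star}, leaving only square.
Row 4, column 4: row 4 has {square, circle} and column 4 has {square, star}, leaving only triangle.
Row 4, column 3: row 4 has {square, circle, triangle} and column 3 has {square}, leaving only star.
So row 4 reads: circle square star triangle.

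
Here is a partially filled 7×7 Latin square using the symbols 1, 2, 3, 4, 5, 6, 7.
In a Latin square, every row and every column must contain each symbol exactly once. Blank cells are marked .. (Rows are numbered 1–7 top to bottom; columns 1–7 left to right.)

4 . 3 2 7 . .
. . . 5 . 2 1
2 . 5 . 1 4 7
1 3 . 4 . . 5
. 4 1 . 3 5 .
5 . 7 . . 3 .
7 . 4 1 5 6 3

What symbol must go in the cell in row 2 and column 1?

Row 1, column 6: row 1 has {2, 3, 4, 7} and column 6 has {2, 3, 4, 5, 6}, leaving only 1.
Row 1, column 7: row 1 has {1, 2, 3, 4, 7} and column 7 has {1, 3, 5, 7}, leaving only 6.
Row 1, column 2: row 1 has {1, 2, 3, 4, 6, 7} and column 2 has {3, 4}, leaving only 5.
Row 2, column 3: row 2 has {1, 2, 5} and column 3 has {1, 3, 4, 5, 7}, leaving only 6.
Row 2 already has {1, 2, 5, 6} and column 1 already has {1, 2, 4, 5, 7}, so row 2, column 1 must be 3.

3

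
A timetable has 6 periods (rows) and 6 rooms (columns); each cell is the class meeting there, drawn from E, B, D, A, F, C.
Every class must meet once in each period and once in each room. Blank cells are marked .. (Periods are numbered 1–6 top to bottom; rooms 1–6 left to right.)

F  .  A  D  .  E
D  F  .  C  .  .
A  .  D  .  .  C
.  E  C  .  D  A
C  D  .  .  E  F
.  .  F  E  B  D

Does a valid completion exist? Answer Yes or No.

Period 6, room 1: period 6 together with room 1 already contain {E, B, D, A, F, C} — every symbol — so nothing can go there. The grid has no valid completion.

No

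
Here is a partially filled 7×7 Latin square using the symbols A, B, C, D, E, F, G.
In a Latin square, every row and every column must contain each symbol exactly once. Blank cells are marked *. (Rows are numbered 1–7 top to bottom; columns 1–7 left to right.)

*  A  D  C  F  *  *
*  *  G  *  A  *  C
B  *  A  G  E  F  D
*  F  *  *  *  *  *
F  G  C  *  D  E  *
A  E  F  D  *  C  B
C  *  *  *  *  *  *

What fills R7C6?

Row 3, column 2: row 3 has {A, B, D, E, F, G} and column 2 has {A, E, F, G}, leaving only C.
Row 5, column 7: row 5 has {C, D, E, F, G} and column 7 has {B, C, D}, leaving only A.
Row 5, column 4: row 5 has {A, C, D, E, F, G} and column 4 has {C, D, G}, leaving only B.
Row 6, column 5: row 6 has {A, B, C, D, E, F} and column 5 has {A, D, E, F}, leaving only G.
Row 7, column 5: row 7 has {C} and column 5 has {A, D, E, F, G}, leaving only B.
Row 4, column 5: row 4 has {F} and column 5 has {A, B, D, E, F, G}, leaving only C.
Row 7, column 2: row 7 has {B, C} and column 2 has {A, C, E, F, G}, leaving only D.
Row 2, column 2: row 2 has {A, C, G} and column 2 has {A, C, D, E, F, G}, leaving only B.
Row 2, column 6: row 2 has {A, B, C, G} and column 6 has {C, E, F}, leaving only D.
Row 2, column 1: row 2 has {A, B, C, D, G} and column 1 has {A, B, C, F}, leaving only E.
Row 1, column 1: row 1 has {A, C, D, F} and column 1 has {A, B, C, E, F}, leaving only G.
Row 1, column 6: row 1 has {A, C, D, F, G} and column 6 has {C, D, E, F}, leaving only B.
Row 1, column 7: row 1 has {A, B, C, D, F, G} and column 7 has {A, B, C, D}, leaving only E.
Row 2, column 4: row 2 has {A, B, C, D, E, G} and column 4 has {B, C, D, G}, leaving only F.
Row 4, column 1: row 4 has {C, F} and column 1 has {A, B, C, E, F, G}, leaving only D.
Row 4, column 7: row 4 has {C, D, F} and column 7 has {A, B, C, D, E}, leaving only G.
Row 4, column 6: row 4 has {C, D, F, G} and column 6 has {B, C, D, E, F}, leaving only A.
Row 7 already has {B, C, D} and column 6 already has {A, B, C, D, E, F}, so row 7, column 6 must be G.

G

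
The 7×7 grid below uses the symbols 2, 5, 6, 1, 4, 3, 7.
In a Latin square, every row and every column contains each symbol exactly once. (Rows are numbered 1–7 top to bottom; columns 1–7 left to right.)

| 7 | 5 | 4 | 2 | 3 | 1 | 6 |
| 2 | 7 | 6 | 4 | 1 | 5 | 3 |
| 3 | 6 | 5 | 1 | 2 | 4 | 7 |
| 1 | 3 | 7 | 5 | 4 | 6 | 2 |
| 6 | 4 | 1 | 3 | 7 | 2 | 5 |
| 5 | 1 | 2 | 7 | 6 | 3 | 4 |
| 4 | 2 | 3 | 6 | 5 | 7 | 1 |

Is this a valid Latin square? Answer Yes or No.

Each row is a permutation of the 7 symbols, and so is each column.

Yes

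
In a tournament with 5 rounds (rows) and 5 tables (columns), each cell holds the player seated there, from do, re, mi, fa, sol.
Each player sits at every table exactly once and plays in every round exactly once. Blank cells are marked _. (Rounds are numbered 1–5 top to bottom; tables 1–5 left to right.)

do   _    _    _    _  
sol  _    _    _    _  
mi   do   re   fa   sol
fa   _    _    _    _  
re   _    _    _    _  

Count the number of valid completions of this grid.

56

Round 1, table 2: eliminating its round and table leaves {re, mi, fa, sol}.
Round 1, table 3: eliminating its round and table leaves {mi, fa, sol}.
Round 1, table 4: eliminating its round and table leaves {re, mi, sol}.
Round 1, table 5: eliminating its round and table leaves {re, mi, fa}.
Round 2, table 2: eliminating its round and table leaves {re, mi, fa}.
Round 2, table 3: eliminating its round and table leaves {do, mi, fa}.
Round 2, table 4: eliminating its round and table leaves {do, re, mi}.
Round 2, table 5: eliminating its round and table leaves {do, re, mi, fa}.
Round 4, table 2: eliminating its round and table leaves {re, mi, sol}.
Round 4, table 3: eliminating its round and table leaves {do, mi, sol}.
Round 4, table 4: eliminating its round and table leaves {do, re, mi, sol}.
Round 4, table 5: eliminating its round and table leaves {do, re, mi}.
Round 5, table 2: eliminating its round and table leaves {mi, fa, sol}.
Round 5, table 3: eliminating its round and table leaves {do, mi, fa, sol}.
Round 5, table 4: eliminating its round and table leaves {do, mi, sol}.
Round 5, table 5: eliminating its round and table leaves {do, mi, fa}.
Enumerating the assignments across these blanks that avoid any round or table repeat gives 56 completions.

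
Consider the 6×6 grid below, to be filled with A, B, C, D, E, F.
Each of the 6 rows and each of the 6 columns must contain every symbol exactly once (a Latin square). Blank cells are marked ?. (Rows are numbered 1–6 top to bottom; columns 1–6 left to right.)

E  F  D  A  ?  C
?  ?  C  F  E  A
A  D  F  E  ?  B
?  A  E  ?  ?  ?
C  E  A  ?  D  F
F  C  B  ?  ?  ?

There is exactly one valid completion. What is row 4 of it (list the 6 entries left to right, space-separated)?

B A E C F D

Row 4, column 6: row 4 has {A, E} and column 6 has {A, B, C, F}, leaving only D.
Row 4, column 1: row 4 has {A, D, E} and column 1 has {A, C, E, F}, leaving only B.
Row 4, column 4: row 4 has {A, B, D, E} and column 4 has {A, E, F}, leaving only C.
Row 4, column 5: row 4 has {A, B, C, D, E} and column 5 has {D, E}, leaving only F.
So row 4 reads: B A E C F D.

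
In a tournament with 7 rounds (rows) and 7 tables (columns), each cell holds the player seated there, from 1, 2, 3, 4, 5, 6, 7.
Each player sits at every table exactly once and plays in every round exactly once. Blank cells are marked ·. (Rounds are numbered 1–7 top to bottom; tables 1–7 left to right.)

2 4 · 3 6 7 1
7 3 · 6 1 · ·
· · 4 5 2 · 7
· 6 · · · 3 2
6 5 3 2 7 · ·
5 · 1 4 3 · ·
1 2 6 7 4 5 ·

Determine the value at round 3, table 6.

Round 1, table 3: round 1 has {1, 2, 3, 4, 6, 7} and table 3 has {1, 3, 4, 6}, leaving only 5.
Round 2, table 3: round 2 has {1, 3, 6, 7} and table 3 has {1, 3, 4, 5, 6}, leaving only 2.
Round 2, table 6: round 2 has {1, 2, 3, 6, 7} and table 6 has {3, 5, 7}, leaving only 4.
Round 2, table 7: round 2 has {1, 2, 3, 4, 6, 7} and table 7 has {1, 2, 7}, leaving only 5.
Round 3, table 1: round 3 has {2, 4, 5, 7} and table 1 has {1, 2, 5, 6, 7}, leaving only 3.
Round 3, table 2: round 3 has {2, 3, 4, 5, 7} and table 2 has {2, 3, 4, 5, 6}, leaving only 1.
Round 3 already has {1, 2, 3, 4, 5, 7} and table 6 already has {3, 4, 5, 7}, so round 3, table 6 must be 6.

6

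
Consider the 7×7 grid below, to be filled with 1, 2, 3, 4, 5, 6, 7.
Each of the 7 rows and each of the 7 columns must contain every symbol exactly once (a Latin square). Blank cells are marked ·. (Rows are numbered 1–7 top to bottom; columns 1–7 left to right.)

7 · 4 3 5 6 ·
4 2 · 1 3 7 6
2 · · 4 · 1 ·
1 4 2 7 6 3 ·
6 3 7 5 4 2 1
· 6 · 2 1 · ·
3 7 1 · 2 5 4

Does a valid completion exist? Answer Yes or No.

Yes

No row or column among the givens repeats a symbol, and propagating forced cells runs into no contradiction.
One valid completion exists (for instance, 7 1 4 3 5 6 2 / 4 2 5 1 3 7 6 / 2 5 6 4 7 1 3 / 1 4 2 7 6 3 5 / 6 3 7 5 4 2 1 / 5 6 3 2 1 4 7 / 3 7 1 6 2 5 4).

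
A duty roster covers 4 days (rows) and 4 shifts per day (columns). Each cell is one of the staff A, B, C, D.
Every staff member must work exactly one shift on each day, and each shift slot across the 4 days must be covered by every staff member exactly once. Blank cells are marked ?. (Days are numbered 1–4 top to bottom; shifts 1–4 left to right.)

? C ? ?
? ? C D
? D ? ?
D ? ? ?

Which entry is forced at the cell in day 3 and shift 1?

C

Day 3, shift 1 is narrowed to {A, B, C}.
If it were A, then day 2, shift 1 would be left with no valid symbol.
If it were B, then day 2, shift 1 would be left with no valid symbol.
So day 3, shift 1 must be C.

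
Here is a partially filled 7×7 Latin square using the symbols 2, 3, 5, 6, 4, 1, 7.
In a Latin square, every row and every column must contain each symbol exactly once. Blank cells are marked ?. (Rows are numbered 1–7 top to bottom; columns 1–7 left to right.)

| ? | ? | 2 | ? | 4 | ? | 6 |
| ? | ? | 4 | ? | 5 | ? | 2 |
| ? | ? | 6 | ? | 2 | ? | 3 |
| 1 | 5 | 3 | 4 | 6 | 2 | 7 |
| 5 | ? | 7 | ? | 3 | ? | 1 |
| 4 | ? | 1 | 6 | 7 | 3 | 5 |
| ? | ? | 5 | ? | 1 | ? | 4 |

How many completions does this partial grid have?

Row 1, column 1: eliminating its row and column leaves {3, 7}.
Row 1, column 2: eliminating its row and column leaves {3, 1, 7}.
Row 1, column 4: eliminating its row and column leaves {3, 5, 1, 7}.
Row 1, column 6: eliminating its row and column leaves {5, 1, 7}.
Row 2, column 1: eliminating its row and column leaves {3, 6, 7}.
Row 2, column 2: eliminating its row and column leaves {3, 6, 1, 7}.
Row 2, column 4: eliminating its row and column leaves {3, 1, 7}.
Row 2, column 6: eliminating its row and column leaves {6, 1, 7}.
Row 3, column 1: eliminating its row and column leaves {7}.
Row 3, column 2: eliminating its row and column leaves {4, 1, 7}.
Row 3, column 4: eliminating its row and column leaves {5, 1, 7}.
Row 3, column 6: eliminating its row and column leaves {5, 4, 1, 7}.
Row 5, column 2: eliminating its row and column leaves {2, 6, 4}.
Row 5, column 4: eliminating its row and column leaves {2}.
Row 5, column 6: eliminating its row and column leaves {6, 4}.
Row 6, column 2: eliminating its row and column leaves {2}.
Row 7, column 1: eliminating its row and column leaves {2, 3, 6, 7}.
Row 7, column 2: eliminating its row and column leaves {2, 3, 6, 7}.
Row 7, column 4: eliminating its row and column leaves {2, 3, 7}.
Row 7, column 6: eliminating its row and column leaves {6, 7}.
Enumerating the assignments across these blanks that avoid any row or column repeat gives 6 completions.

6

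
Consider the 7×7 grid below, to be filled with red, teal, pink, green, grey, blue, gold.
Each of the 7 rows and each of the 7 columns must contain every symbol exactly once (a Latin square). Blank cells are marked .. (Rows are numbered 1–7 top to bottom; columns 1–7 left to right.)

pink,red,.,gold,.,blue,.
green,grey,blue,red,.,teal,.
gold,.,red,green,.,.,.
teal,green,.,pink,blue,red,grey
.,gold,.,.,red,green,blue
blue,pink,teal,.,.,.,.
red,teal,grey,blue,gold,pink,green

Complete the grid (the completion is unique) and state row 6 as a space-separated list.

blue pink teal grey green gold red

Row 6, column 4: row 6 has {teal, pink, blue} and column 4 has {red, pink, green, blue, gold}, leaving only grey.
Row 6, column 5: row 6 has {teal, pink, grey, blue} and column 5 has {red, blue, gold}, leaving only green.
Row 6, column 6: row 6 has {teal, pink, green, grey, blue} and column 6 has {red, teal, pink, green, blue}, leaving only gold.
Row 6, column 7: row 6 has {teal, pink, green, grey, blue, gold} and column 7 has {green, grey, blue}, leaving only red.
So row 6 reads: blue pink teal grey green gold red.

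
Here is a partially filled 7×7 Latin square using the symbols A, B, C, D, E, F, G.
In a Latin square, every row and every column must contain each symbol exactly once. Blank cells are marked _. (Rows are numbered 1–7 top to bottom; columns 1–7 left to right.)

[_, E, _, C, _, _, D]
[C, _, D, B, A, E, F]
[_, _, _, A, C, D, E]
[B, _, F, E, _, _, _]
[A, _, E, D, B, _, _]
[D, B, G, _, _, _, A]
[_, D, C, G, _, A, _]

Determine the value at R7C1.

Row 2, column 2: row 2 has {A, B, C, D, E, F} and column 2 has {B, D, E}, leaving only G.
Row 3, column 2: row 3 has {A, C, D, E} and column 2 has {B, D, E, G}, leaving only F.
Row 3, column 1: row 3 has {A, C, D, E, F} and column 1 has {A, B, C, D}, leaving only G.
Row 1, column 1: row 1 has {C, D, E} and column 1 has {A, B, C, D, G}, leaving only F.
Row 7 already has {A, C, D, G} and column 1 already has {A, B, C, D, F, G}, so row 7, column 1 must be E.

E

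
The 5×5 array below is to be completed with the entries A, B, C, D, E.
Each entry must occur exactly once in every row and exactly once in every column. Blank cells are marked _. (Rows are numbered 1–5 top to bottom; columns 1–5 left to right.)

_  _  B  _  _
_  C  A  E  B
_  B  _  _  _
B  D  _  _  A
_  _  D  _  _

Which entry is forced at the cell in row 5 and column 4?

B

Row 2, column 1: row 2 has {A, B, C, E} and column 1 has {B}, leaving only D.
Row 4, column 4: row 4 has {A, B, D} and column 4 has {E}, leaving only C.
Row 4, column 3: row 4 has {A, B, C, D} and column 3 has {A, B, D}, leaving only E.
Row 3, column 3: row 3 has {B} and column 3 has {A, B, D, E}, leaving only C.
Row 5, column 4 is narrowed to {A, B}.
If it were A, then row 3, column 4 would be left with no valid symbol.
So row 5, column 4 must be B.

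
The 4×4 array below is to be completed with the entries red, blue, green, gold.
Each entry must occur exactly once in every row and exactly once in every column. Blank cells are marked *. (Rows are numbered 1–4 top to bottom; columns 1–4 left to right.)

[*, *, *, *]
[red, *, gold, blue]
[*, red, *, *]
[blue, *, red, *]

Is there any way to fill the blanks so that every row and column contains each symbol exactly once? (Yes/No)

No row or column among the givens repeats a symbol, and propagating forced cells runs into no contradiction.
One valid completion exists (for instance, gold blue green red / red green gold blue / green red blue gold / blue gold red green).

Yes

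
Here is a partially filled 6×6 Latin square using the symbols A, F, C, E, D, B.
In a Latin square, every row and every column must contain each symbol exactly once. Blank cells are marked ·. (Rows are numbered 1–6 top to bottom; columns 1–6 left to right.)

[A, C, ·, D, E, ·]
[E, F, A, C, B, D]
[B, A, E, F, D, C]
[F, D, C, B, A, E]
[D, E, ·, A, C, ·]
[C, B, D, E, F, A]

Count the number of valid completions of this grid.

Row 1, column 3: eliminating its row and column leaves {F, B}.
Row 1, column 6: eliminating its row and column leaves {F, B}.
Row 5, column 3: eliminating its row and column leaves {F, B}.
Row 5, column 6: eliminating its row and column leaves {F, B}.
Enumerating the assignments across these blanks that avoid any row or column repeat gives 2 completions.

2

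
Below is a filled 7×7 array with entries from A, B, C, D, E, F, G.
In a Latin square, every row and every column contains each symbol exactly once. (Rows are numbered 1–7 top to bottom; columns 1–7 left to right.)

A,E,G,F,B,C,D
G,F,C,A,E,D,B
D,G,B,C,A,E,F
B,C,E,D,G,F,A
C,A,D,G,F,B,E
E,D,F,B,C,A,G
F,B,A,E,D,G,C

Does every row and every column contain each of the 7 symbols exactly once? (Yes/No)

Yes

Each row is a permutation of the 7 symbols, and so is each column.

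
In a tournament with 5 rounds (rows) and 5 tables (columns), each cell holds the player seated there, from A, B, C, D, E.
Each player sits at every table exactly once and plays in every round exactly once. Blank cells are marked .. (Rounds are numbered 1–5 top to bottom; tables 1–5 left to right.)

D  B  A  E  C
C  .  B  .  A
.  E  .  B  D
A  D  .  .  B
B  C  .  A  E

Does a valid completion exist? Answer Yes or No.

Round 2, table 2: round 2 together with table 2 already contain {A, B, C, D, E} — every symbol — so nothing can go there. The grid has no valid completion.

No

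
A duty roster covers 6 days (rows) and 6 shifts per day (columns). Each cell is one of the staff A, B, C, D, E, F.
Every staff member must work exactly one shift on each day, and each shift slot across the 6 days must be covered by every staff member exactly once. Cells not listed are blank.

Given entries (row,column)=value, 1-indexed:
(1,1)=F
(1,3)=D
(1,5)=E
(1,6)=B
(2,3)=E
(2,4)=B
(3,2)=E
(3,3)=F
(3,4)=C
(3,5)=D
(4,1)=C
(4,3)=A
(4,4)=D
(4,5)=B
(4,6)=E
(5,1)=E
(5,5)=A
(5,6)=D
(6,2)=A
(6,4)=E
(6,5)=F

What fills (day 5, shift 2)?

Day 1, shift 2: day 1 has {B, D, E, F} and shift 2 has {A, E}, leaving only C.
Day 1, shift 4: day 1 has {B, C, D, E, F} and shift 4 has {B, C, D, E}, leaving only A.
Day 2, shift 5: day 2 has {B, E} and shift 5 has {A, B, D, E, F}, leaving only C.
Day 3, shift 6: day 3 has {C, D, E, F} and shift 6 has {B, D, E}, leaving only A.
Day 2, shift 6: day 2 has {B, C, E} and shift 6 has {A, B, D, E}, leaving only F.
Day 2, shift 2: day 2 has {B, C, E, F} and shift 2 has {A, C, E}, leaving only D.
Day 2, shift 1: day 2 has {B, C, D, E, F} and shift 1 has {C, E, F}, leaving only A.
Day 3, shift 1: day 3 has {A, C, D, E, F} and shift 1 has {A, C, E, F}, leaving only B.
Day 4, shift 2: day 4 has {A, B, C, D, E} and shift 2 has {A, C, D, E}, leaving only F.
Day 5 already has {A, D, E} and shift 2 already has {A, C, D, E, F}, so day 5, shift 2 must be B.

B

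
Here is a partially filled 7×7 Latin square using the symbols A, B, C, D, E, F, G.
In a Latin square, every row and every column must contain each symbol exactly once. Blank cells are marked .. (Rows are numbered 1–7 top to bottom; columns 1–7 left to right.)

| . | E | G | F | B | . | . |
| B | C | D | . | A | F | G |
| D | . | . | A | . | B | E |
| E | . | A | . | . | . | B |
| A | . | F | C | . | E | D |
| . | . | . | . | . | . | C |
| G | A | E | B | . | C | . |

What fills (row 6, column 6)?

A

Row 1, column 1: row 1 has {B, E, F, G} and column 1 has {A, B, D, E, G}, leaving only C.
Row 1, column 7: row 1 has {B, C, E, F, G} and column 7 has {B, C, D, E, G}, leaving only A.
Row 1, column 6: row 1 has {A, B, C, E, F, G} and column 6 has {B, C, E, F}, leaving only D.
Row 2, column 4: row 2 has {A, B, C, D, F, G} and column 4 has {A, B, C, F}, leaving only E.
Row 3, column 3: row 3 has {A, B, D, E} and column 3 has {A, D, E, F, G}, leaving only C.
Row 4, column 6: row 4 has {A, B, E} and column 6 has {B, C, D, E, F}, leaving only G.
Row 6 already has {C} and column 6 already has {B, C, D, E, F, G}, so row 6, column 6 must be A.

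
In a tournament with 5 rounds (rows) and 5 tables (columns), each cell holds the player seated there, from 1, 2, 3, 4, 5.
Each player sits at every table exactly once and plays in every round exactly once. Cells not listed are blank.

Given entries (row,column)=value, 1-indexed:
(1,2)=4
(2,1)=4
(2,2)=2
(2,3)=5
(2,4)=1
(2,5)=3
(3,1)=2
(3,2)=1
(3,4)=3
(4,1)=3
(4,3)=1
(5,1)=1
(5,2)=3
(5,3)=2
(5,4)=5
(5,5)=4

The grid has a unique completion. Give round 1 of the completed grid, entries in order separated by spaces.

5 4 3 2 1

Round 1, table 1: round 1 has {4} and table 1 has {1, 2, 3, 4}, leaving only 5.
Round 1, table 3: round 1 has {4, 5} and table 3 has {1, 2, 5}, leaving only 3.
Round 1, table 4: round 1 has {3, 4, 5} and table 4 has {1, 3, 5}, leaving only 2.
Round 1, table 5: round 1 has {2, 3, 4, 5} and table 5 has {3, 4}, leaving only 1.
So round 1 reads: 5 4 3 2 1.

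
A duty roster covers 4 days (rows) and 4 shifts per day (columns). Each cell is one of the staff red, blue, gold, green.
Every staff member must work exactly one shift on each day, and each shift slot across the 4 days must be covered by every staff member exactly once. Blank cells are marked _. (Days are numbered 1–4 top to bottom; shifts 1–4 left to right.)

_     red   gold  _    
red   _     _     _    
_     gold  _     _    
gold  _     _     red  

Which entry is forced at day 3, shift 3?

red

Day 3, shift 3 is narrowed to {red, blue, green}.
If it were blue, then day 4, shift 3 would be left with no valid symbol.
If it were green, then day 4, shift 3 would be left with no valid symbol.
So day 3, shift 3 must be red.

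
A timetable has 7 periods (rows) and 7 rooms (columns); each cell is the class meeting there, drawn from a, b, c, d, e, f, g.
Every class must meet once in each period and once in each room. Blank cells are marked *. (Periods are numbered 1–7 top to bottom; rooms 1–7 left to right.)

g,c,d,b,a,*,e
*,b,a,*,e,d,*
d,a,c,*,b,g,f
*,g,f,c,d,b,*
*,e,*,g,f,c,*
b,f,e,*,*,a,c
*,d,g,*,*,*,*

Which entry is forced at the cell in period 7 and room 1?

f

Period 1, room 6: period 1 has {a, b, c, d, e, g} and room 6 has {a, b, c, d, g}, leaving only f.
Period 2, room 4: period 2 has {a, b, d, e} and room 4 has {b, c, g}, leaving only f.
Period 2, room 1: period 2 has {a, b, d, e, f} and room 1 has {b, d, g}, leaving only c.
Period 2, room 7: period 2 has {a, b, c, d, e, f} and room 7 has {c, e, f}, leaving only g.
Period 3, room 4: period 3 has {a, b, c, d, f, g} and room 4 has {b, c, f, g}, leaving only e.
Period 4, room 7: period 4 has {b, c, d, f, g} and room 7 has {c, e, f, g}, leaving only a.
Period 4, room 1: period 4 has {a, b, c, d, f, g} and room 1 has {b, c, d, g}, leaving only e.
Period 5, room 1: period 5 has {c, e, f, g} and room 1 has {b, c, d, e, g}, leaving only a.
Period 7 already has {d, g} and room 1 already has {a, b, c, d, e, g}, so period 7, room 1 must be f.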